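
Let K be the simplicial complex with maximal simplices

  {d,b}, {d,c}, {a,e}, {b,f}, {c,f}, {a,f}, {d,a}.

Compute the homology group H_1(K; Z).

H_1 ≅ Z^2.

Fix the vertex order a < b < c < d < e < f and write every simplex with vertices in increasing order. Then dim K = 1 and the simplices of K are:

  0-simplices (6): a, b, c, d, e, f
  1-simplices (7): ad, ae, af, bd, bf, cd, cf

giving chain groups C_0 ≅ Z^6, C_1 ≅ Z^7.

The boundary map ∂_1: C_1 → C_0 maps an edge to its endpoints' difference, ∂[p,q] = q − p.
The 6×7 boundary matrix has rank 5 and Smith normal form diag(1,1,1,1,1).

Reading off H_k = ker ∂_k / im ∂_{k+1}:

  H_1: rank ker ∂_1 − rank ∂_2 = (7 − 5) − 0 = 2, and there is no ∂_2, so H_1 ≅ Z^2.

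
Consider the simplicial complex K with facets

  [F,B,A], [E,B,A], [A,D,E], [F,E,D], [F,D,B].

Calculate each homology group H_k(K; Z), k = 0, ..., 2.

H_0 ≅ Z,  H_1 ≅ Z,  H_2 = 0.

Order the vertices as A < B < D < E < F. Listing each simplex with vertices in this order, K has dimension 2 with simplices:

  0-simplices (5): A, B, D, E, F
  1-simplices (10): AB, AD, AE, AF, BD, BE, BF, DE, DF, EF
  2-simplices (5): ABE, ABF, ADE, BDF, DEF

Hence C_0 ≅ Z^5, C_1 ≅ Z^10, C_2 ≅ Z^5.

∂_1: C_1 → C_0 maps an edge to its endpoints' difference, ∂[p,q] = q − p. For instance
  ∂EF = F − E.
This gives a 5×10 integer matrix of rank 4; reducing to Smith normal form yields diagonal entries (1,1,1,1).

The boundary map ∂_2: C_2 → C_1 acts by ∂[p,q,r] = [q,r] − [p,r] + [p,q]. For instance
  ∂ADE = DE − AE + AD,
  ∂ABF = BF − AF + AB.
This gives a 10×5 integer matrix of rank 5; reducing to Smith normal form yields diagonal entries (1,1,1,1,1).

From H_k ≅ ker(∂_k) / im(∂_{k+1}) we obtain:

  H_0: rank C_0 − rank ∂_1 = 5 − 4 = 1, and the invariant factors of ∂_1 are all 1, so H_0 = Z.
  H_1: rank ker ∂_1 − rank ∂_2 = (10 − 4) − 5 = 1, and the invariant factors of ∂_2 are all 1, so H_1 = Z.
  H_2: rank ker ∂_2 − rank ∂_3 = (5 − 5) − 0 = 0, and there is no ∂_3, so H_2 = 0.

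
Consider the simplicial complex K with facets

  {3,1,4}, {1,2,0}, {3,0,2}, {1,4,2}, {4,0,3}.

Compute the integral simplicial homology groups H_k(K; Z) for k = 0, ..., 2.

H_0 = Z,  H_1 = Z,  H_2 = 0.

Order the vertices as 0 < 1 < 2 < 3 < 4. Listing each simplex with vertices in this order, K has dimension 2 with simplices:

  0-simplices (5): [0], [1], [2], [3], [4]
  1-simplices (10): [0,1], [0,2], [0,3], [0,4], [1,2], [1,3], [1,4], [2,3], [2,4], [3,4]
  2-simplices (5): [0,1,2], [0,2,3], [0,3,4], [1,2,4], [1,3,4]

giving chain groups C_0 ≅ Z^5, C_1 ≅ Z^10, C_2 ≅ Z^5.

Boundary ∂_1: C_1 → C_0 sends each edge [p,q] (with p < q) to q − p.
The 5×10 boundary matrix has rank 4 and Smith normal form diag(1,1,1,1).

The boundary map ∂_2: C_2 → C_1 sends each 2-simplex [p,q,r] to [q,r] − [p,r] + [p,q]. For instance
  ∂[1,3,4] = [3,4] − [1,4] + [1,3],
  ∂[0,2,3] = [2,3] − [0,3] + [0,2].
The 10×5 boundary matrix has rank 5 and Smith normal form diag(1,1,1,1,1).

From H_k ≅ ker(∂_k) / im(∂_{k+1}) we obtain:

  H_0: rank C_0 − rank ∂_1 = 5 − 4 = 1, and the invariant factors of ∂_1 are all 1, so H_0 ≅ Z.
  H_1: rank ker ∂_1 − rank ∂_2 = (10 − 4) − 5 = 1, and the invariant factors of ∂_2 are all 1, so H_1 ≅ Z.
  H_2: rank ker ∂_2 − rank ∂_3 = (5 − 5) − 0 = 0, and there is no ∂_3, so H_2 ≅ 0.

As a check, the Euler characteristic is 5 − 10 + 5 = 0, which agrees with 1 − 1 + 0 = 0.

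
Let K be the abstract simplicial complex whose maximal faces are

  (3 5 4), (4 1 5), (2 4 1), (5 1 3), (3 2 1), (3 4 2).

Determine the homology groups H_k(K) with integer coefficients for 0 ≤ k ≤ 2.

H_0 = Z,  H_1 = 0,  H_2 = Z.

Order the vertices as 1 < 2 < 3 < 4 < 5. Listing each simplex with vertices in this order, K has dimension 2 with simplices:

  0-simplices (5): [1], [2], [3], [4], [5]
  1-simplices (9): [1,2], [1,3], [1,4], [1,5], [2,3], [2,4], [3,4], [3,5], [4,5]
  2-simplices (6): [1,2,3], [1,2,4], [1,3,5], [1,4,5], [2,3,4], [3,4,5]

Hence C_0 ≅ Z^5, C_1 ≅ Z^9, C_2 ≅ Z^6.

∂_1: C_1 → C_0 maps an edge to its endpoints' difference, ∂[p,q] = q − p. For instance
  ∂[4,5] = [5] − [4].
This gives a 5×9 integer matrix of rank 4; reducing to Smith normal form yields diagonal entries (1,1,1,1).

∂_2: C_2 → C_1 acts by ∂[p,q,r] = [q,r] − [p,r] + [p,q]. For instance
  ∂[1,2,3] = [2,3] − [1,3] + [1,2],
  ∂[1,4,5] = [4,5] − [1,5] + [1,4].
This gives a 9×6 integer matrix of rank 5; reducing to Smith normal form yields diagonal entries (1,1,1,1,1).

From H_k ≅ ker(∂_k) / im(∂_{k+1}) we obtain:

  H_0: rank C_0 − rank ∂_1 = 5 − 4 = 1, and the invariant factors of ∂_1 are all 1, so H_0 ≅ Z.
  H_1: rank ker ∂_1 − rank ∂_2 = (9 − 4) − 5 = 0, and the invariant factors of ∂_2 are all 1, so H_1 ≅ 0.
  H_2: rank ker ∂_2 − rank ∂_3 = (6 − 5) − 0 = 1, and there is no ∂_3, so H_2 ≅ Z.

(K is a triangulation of the 2-sphere S^2.)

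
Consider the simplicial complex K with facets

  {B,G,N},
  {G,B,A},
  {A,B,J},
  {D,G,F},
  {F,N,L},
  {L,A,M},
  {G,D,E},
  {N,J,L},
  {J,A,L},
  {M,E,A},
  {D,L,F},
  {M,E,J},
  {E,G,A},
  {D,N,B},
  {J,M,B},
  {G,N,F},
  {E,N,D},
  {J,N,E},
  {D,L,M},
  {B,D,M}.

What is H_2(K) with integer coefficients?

K has 10 vertices, 30 edges, 20 triangles.
rank ∂_2 = 20, rank ∂_3 = 0 ⇒ b_2 = 20 − 20 − 0 = 0. So H_2 = 0.

H_2 ≅ 0.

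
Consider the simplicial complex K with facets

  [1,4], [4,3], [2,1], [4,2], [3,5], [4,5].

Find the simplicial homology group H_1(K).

We work with the vertex ordering 1 < 2 < 3 < 4 < 5. The simplices of K, each written with vertices in increasing order, are:

  0-simplices (5): [1], [2], [3], [4], [5]
  1-simplices (6): [1,2], [1,4], [2,4], [3,4], [3,5], [4,5]

Hence C_0 ≅ Z^5, C_1 ≅ Z^6.

The boundary map ∂_1: C_1 → C_0 is given by ∂[p,q] = [q] − [p].
The resulting 5×6 matrix has rank 4, and its Smith normal form has invariant factors (1,1,1,1).

Computing H_k = (kernel of ∂_k) / (image of ∂_{k+1}):

  H_1: rank ker ∂_1 − rank ∂_2 = (6 − 4) − 0 = 2, and there is no ∂_2, so H_1 ≅ Z^2.

H_1 = Z^2.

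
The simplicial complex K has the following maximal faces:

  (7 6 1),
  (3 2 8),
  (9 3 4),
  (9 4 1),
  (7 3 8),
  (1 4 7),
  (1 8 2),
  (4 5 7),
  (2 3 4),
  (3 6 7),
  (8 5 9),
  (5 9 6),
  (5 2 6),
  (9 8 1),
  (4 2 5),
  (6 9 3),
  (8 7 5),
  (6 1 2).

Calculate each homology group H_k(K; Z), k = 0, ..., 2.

We work with the vertex ordering 1 < 2 < 3 < 4 < 5 < 6 < 7 < 8 < 9. The simplices of K, each written with vertices in increasing order, are:

  0-simplices (9): [1], [2], [3], [4], [5], [6], [7], [8], [9]
  1-simplices (27): (27 of them)
  2-simplices (18): [1,2,6], [1,2,8], [1,4,7], [1,4,9], [1,6,7], [1,8,9], [2,3,4], [2,3,8], [2,4,5], [2,5,6], [3,4,9], [3,6,7], [3,6,9], [3,7,8], [4,5,7], [5,6,9], [5,7,8], [5,8,9]

giving chain groups C_0 ≅ Z^9, C_1 ≅ Z^27, C_2 ≅ Z^18.

The boundary map ∂_1: C_1 → C_0 maps an edge to its endpoints' difference, ∂[p,q] = q − p. For instance
  ∂[1,6] = [6] − [1].
The 9×27 boundary matrix has rank 8 and Smith normal form diag(1,1,1,1,1,1,1,1).

∂_2: C_2 → C_1 acts by ∂[p,q,r] = [q,r] − [p,r] + [p,q]. For instance
  ∂[5,7,8] = [7,8] − [5,8] + [5,7],
  ∂[3,6,7] = [6,7] − [3,7] + [3,6].
This gives a 27×18 integer matrix of rank 17; reducing to Smith normal form yields diagonal entries (1,1,1,1,1,1,1,1,1,1,1,1,1,1,1,1,1).

Now H_k = ker ∂_k / im ∂_{k+1}, so:

  H_0: rank C_0 − rank ∂_1 = 9 − 8 = 1, and the invariant factors of ∂_1 are all 1, so H_0 ≅ Z.
  H_1: rank ker ∂_1 − rank ∂_2 = (27 − 8) − 17 = 2, and the invariant factors of ∂_2 are all 1, so H_1 ≅ Z^2.
  H_2: rank ker ∂_2 − rank ∂_3 = (18 − 17) − 0 = 1, and there is no ∂_3, so H_2 ≅ Z.

H_0 = Z,  H_1 = Z^2,  H_2 = Z.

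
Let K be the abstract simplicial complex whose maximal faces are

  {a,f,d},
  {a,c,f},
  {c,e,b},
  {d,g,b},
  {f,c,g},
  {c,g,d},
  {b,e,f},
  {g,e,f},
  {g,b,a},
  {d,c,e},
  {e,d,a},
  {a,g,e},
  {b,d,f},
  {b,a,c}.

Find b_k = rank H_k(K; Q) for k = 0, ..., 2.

K has 7 vertices, 21 edges, 14 triangles.
rank ∂_0 = 0, rank ∂_1 = 6 ⇒ b_0 = 7 − 0 − 6 = 1; all invariant factors of ∂_1 are 1 so no torsion. So H_0 = Z.
rank ∂_1 = 6, rank ∂_2 = 13 ⇒ b_1 = 21 − 6 − 13 = 2; all invariant factors of ∂_2 are 1 so no torsion. So H_1 = Z^2.
rank ∂_2 = 13, rank ∂_3 = 0 ⇒ b_2 = 14 − 13 − 0 = 1. So H_2 = Z.

b_0 = 1, b_1 = 2, b_2 = 1.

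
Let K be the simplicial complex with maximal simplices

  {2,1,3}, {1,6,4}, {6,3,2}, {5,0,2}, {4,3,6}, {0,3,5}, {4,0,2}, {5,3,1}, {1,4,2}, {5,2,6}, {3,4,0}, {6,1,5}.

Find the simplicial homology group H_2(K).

H_2 = 0.

Fix the vertex order 0 < 1 < 2 < 3 < 4 < 5 < 6 and write every simplex with vertices in increasing order. Then dim K = 2 and the simplices of K are:

  0-simplices (7): [0], [1], [2], [3], [4], [5], [6]
  1-simplices (18): [0,2], [0,3], [0,4], [0,5], [1,2], [1,3], [1,4], [1,5], [1,6], [2,3], [2,4], [2,5], [2,6], [3,4], [3,5], [3,6], [4,6], [5,6]
  2-simplices (12): [0,2,4], [0,2,5], [0,3,4], [0,3,5], [1,2,3], [1,2,4], [1,3,5], [1,4,6], [1,5,6], [2,3,6], [2,5,6], [3,4,6]

Hence C_0 ≅ Z^7, C_1 ≅ Z^18, C_2 ≅ Z^12.

The boundary map ∂_1: C_1 → C_0 is given by ∂[p,q] = [q] − [p]. For instance
  ∂[3,4] = [4] − [3].
The resulting 7×18 matrix has rank 6, and its Smith normal form has invariant factors (1,1,1,1,1,1).

The boundary map ∂_2: C_2 → C_1 sends each 2-simplex [p,q,r] to [q,r] − [p,r] + [p,q]. For instance
  ∂[0,3,5] = [3,5] − [0,5] + [0,3],
  ∂[1,3,5] = [3,5] − [1,5] + [1,3].
The 18×12 boundary matrix has rank 12 and Smith normal form diag(1,1,1,1,1,1,1,1,1,1,1,2).

Reading off H_k = ker ∂_k / im ∂_{k+1}:

  H_2: rank ker ∂_2 − rank ∂_3 = (12 − 12) − 0 = 0, and there is no ∂_3, so H_2 ≅ 0.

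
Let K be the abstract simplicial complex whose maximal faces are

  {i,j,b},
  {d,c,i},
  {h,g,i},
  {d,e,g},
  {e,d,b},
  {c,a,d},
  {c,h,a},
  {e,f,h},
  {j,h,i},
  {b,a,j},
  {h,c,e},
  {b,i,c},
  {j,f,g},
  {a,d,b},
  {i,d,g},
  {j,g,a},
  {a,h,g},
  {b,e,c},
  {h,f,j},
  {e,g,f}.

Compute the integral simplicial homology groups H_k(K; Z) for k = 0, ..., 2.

H_0 = Z,  H_1 = Z ⊕ Z/2,  H_2 = 0.

Order the vertices as a < b < c < d < e < f < g < h < i < j. Listing each simplex with vertices in this order, K has dimension 2 with simplices:

  0-simplices (10): a, b, c, d, e, f, g, h, i, j
  1-simplices (30): ab, ac, ad, ag, ah, aj, bc, bd, be, bi, bj, cd, ce, ch, ci, de, dg, di, ef, eg, eh, fg, fh, fj, gh, gi, gj, hi, hj, ij
  2-simplices (20): abd, abj, acd, ach, agh, agj, bce, bci, bde, bij, cdi, ceh, deg, dgi, efg, efh, fgj, fhj, ghi, hij

giving chain groups C_0 ≅ Z^10, C_1 ≅ Z^30, C_2 ≅ Z^20.

The boundary map ∂_1: C_1 → C_0 maps an edge to its endpoints' difference, ∂[p,q] = q − p. For instance
  ∂dg = g − d.
This gives a 10×30 integer matrix of rank 9; reducing to Smith normal form yields diagonal entries (1,1,1,1,1,1,1,1,1).

Boundary ∂_2: C_2 → C_1 maps a triangle to the signed sum of its edges. For instance
  ∂fgj = gj − fj + fg,
  ∂ach = ch − ah + ac.
This gives a 30×20 integer matrix of rank 20; reducing to Smith normal form yields diagonal entries (1,1,1,1,1,1,1,1,1,1,1,1,1,1,1,1,1,1,1,2).

Computing H_k = (kernel of ∂_k) / (image of ∂_{k+1}):

  H_0: rank C_0 − rank ∂_1 = 10 − 9 = 1, and the invariant factors of ∂_1 are all 1, so H_0 = Z.
  H_1: rank ker ∂_1 − rank ∂_2 = (30 − 9) − 20 = 1, and ∂_2 has invariant factor 2 > 1, so H_1 = Z ⊕ Z/2.
  H_2: rank ker ∂_2 − rank ∂_3 = (20 − 20) − 0 = 0, and there is no ∂_3, so H_2 = 0.

(K is a triangulation of the Klein bottle.)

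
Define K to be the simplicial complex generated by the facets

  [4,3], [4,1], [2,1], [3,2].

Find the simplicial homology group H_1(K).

Fix the vertex order 1 < 2 < 3 < 4 and write every simplex with vertices in increasing order. Then dim K = 1 and the simplices of K are:

  0-simplices (4): [1], [2], [3], [4]
  1-simplices (4): [1,2], [1,4], [2,3], [3,4]

Hence C_0 ≅ Z^4, C_1 ≅ Z^4.

∂_1: C_1 → C_0 is given by ∂[p,q] = [q] − [p].
This gives a 4×4 integer matrix of rank 3; reducing to Smith normal form yields diagonal entries (1,1,1).

Computing H_k = (kernel of ∂_k) / (image of ∂_{k+1}):

  H_1: rank ker ∂_1 − rank ∂_2 = (4 − 3) − 0 = 1, and there is no ∂_2, so H_1 ≅ Z.

H_1 = Z.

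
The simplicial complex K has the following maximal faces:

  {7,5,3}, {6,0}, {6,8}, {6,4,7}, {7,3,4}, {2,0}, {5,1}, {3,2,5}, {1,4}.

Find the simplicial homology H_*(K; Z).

H_0 = Z,  H_1 = Z^2,  H_2 = 0.

We work with the vertex ordering 0 < 1 < 2 < 3 < 4 < 5 < 6 < 7 < 8. The simplices of K, each written with vertices in increasing order, are:

  0-simplices (9): [0], [1], [2], [3], [4], [5], [6], [7], [8]
  1-simplices (14): [0,2], [0,6], [1,4], [1,5], [2,3], [2,5], [3,4], [3,5], [3,7], [4,6], [4,7], [5,7], [6,7], [6,8]
  2-simplices (4): [2,3,5], [3,4,7], [3,5,7], [4,6,7]

giving chain groups C_0 ≅ Z^9, C_1 ≅ Z^14, C_2 ≅ Z^4.

∂_1: C_1 → C_0 maps an edge to its endpoints' difference, ∂[p,q] = q − p. For instance
  ∂[1,4] = [4] − [1].
This gives a 9×14 integer matrix of rank 8; reducing to Smith normal form yields diagonal entries (1,1,1,1,1,1,1,1).

∂_2: C_2 → C_1 maps a triangle to the signed sum of its edges. For instance
  ∂[4,6,7] = [6,7] − [4,7] + [4,6],
  ∂[3,4,7] = [4,7] − [3,7] + [3,4].
As a 14×4 matrix over Z this has rank 4, with invariant factors (1,1,1,1).

Computing H_k = (kernel of ∂_k) / (image of ∂_{k+1}):

  H_0: rank C_0 − rank ∂_1 = 9 − 8 = 1, and the invariant factors of ∂_1 are all 1, so H_0 = Z.
  H_1: rank ker ∂_1 − rank ∂_2 = (14 − 8) − 4 = 2, and the invariant factors of ∂_2 are all 1, so H_1 = Z^2.
  H_2: rank ker ∂_2 − rank ∂_3 = (4 − 4) − 0 = 0, and there is no ∂_3, so H_2 = 0.

As a check, the Euler characteristic is 9 − 14 + 4 = -1, which agrees with 1 − 2 + 0 = -1.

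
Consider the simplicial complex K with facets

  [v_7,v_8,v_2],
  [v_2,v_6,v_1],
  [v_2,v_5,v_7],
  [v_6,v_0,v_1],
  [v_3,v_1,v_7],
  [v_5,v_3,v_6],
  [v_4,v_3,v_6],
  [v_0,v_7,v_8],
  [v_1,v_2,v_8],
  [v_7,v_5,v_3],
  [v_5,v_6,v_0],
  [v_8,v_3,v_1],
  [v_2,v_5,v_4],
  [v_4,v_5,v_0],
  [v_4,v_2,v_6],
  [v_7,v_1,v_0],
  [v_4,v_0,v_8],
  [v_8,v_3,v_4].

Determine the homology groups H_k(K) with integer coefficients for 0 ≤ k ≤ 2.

We work with the vertex ordering v_0 < v_1 < v_2 < v_3 < v_4 < v_5 < v_6 < v_7 < v_8. The simplices of K, each written with vertices in increasing order, are:

  0-simplices (9): [v_0], [v_1], [v_2], [v_3], [v_4], [v_5], [v_6], [v_7], [v_8]
  1-simplices (27): (27 of them)
  2-simplices (18): (18 of them)

so the chain groups are C_0 ≅ Z^9, C_1 ≅ Z^27, C_2 ≅ Z^18.

The boundary map ∂_1: C_1 → C_0 maps an edge to its endpoints' difference, ∂[p,q] = q − p. For instance
  ∂[v_4,v_8] = [v_8] − [v_4].
As a 9×27 matrix over Z this has rank 8, with invariant factors (1,1,1,1,1,1,1,1).

∂_2: C_2 → C_1 maps a triangle to the signed sum of its edges. For instance
  ∂[v_2,v_7,v_8] = [v_7,v_8] − [v_2,v_8] + [v_2,v_7],
  ∂[v_3,v_5,v_7] = [v_5,v_7] − [v_3,v_7] + [v_3,v_5].
The resulting 27×18 matrix has rank 18, and its Smith normal form has invariant factors (1,1,1,1,1,1,1,1,1,1,1,1,1,1,1,1,1,2).

Now H_k = ker ∂_k / im ∂_{k+1}, so:

  H_0: rank C_0 − rank ∂_1 = 9 − 8 = 1, and the invariant factors of ∂_1 are all 1, so H_0 = Z.
  H_1: rank ker ∂_1 − rank ∂_2 = (27 − 8) − 18 = 1, and ∂_2 has invariant factor 2 > 1, so H_1 = Z ⊕ Z/2Z.
  H_2: rank ker ∂_2 − rank ∂_3 = (18 − 18) − 0 = 0, and there is no ∂_3, so H_2 = 0.

(K is a triangulation of the Klein bottle.)

H_0 ≅ Z,  H_1 ≅ Z ⊕ Z/2Z,  H_2 = 0.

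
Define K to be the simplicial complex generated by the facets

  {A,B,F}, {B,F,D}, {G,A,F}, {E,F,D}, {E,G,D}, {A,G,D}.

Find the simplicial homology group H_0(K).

H_0 = Z.

Take the total order A < B < D < E < F < G on the vertex set. Then K (dimension 2) consists of the simplices:

  0-simplices (6): A, B, D, E, F, G
  1-simplices (12): AB, AD, AF, AG, BD, BF, DE, DF, DG, EF, EG, FG
  2-simplices (6): ABF, ADG, AFG, BDF, DEF, DEG

giving chain groups C_0 ≅ Z^6, C_1 ≅ Z^12, C_2 ≅ Z^6.

∂_1: C_1 → C_0 maps an edge to its endpoints' difference, ∂[p,q] = q − p. For instance
  ∂AB = B − A.
As a 6×12 matrix over Z this has rank 5, with invariant factors (1,1,1,1,1).

The boundary map ∂_2: C_2 → C_1 sends each 2-simplex [p,q,r] to [q,r] − [p,r] + [p,q]. For instance
  ∂AFG = FG − AG + AF,
  ∂DEF = EF − DF + DE.
The 12×6 boundary matrix has rank 6 and Smith normal form diag(1,1,1,1,1,1).

Now H_k = ker ∂_k / im ∂_{k+1}, so:

  H_0: rank C_0 − rank ∂_1 = 6 − 5 = 1, and the invariant factors of ∂_1 are all 1, so H_0 ≅ Z.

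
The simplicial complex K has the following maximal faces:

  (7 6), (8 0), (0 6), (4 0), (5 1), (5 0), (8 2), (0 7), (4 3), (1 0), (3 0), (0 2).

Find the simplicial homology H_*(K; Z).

H_0 ≅ Z,  H_1 ≅ Z^4.

Order the vertices as 0 < 1 < 2 < 3 < 4 < 5 < 6 < 7 < 8. Listing each simplex with vertices in this order, K has dimension 1 with simplices:

  0-simplices (9): [0], [1], [2], [3], [4], [5], [6], [7], [8]
  1-simplices (12): [0,1], [0,2], [0,3], [0,4], [0,5], [0,6], [0,7], [0,8], [1,5], [2,8], [3,4], [6,7]

giving chain groups C_0 ≅ Z^9, C_1 ≅ Z^12.

The boundary map ∂_1: C_1 → C_0 sends each edge [p,q] (with p < q) to q − p. For instance
  ∂[1,5] = [5] − [1].
The 9×12 boundary matrix has rank 8 and Smith normal form diag(1,1,1,1,1,1,1,1).

Reading off H_k = ker ∂_k / im ∂_{k+1}:

  H_0: rank C_0 − rank ∂_1 = 9 − 8 = 1, and the invariant factors of ∂_1 are all 1, so H_0 ≅ Z.
  H_1: rank ker ∂_1 − rank ∂_2 = (12 − 8) − 0 = 4, and there is no ∂_2, so H_1 ≅ Z^4.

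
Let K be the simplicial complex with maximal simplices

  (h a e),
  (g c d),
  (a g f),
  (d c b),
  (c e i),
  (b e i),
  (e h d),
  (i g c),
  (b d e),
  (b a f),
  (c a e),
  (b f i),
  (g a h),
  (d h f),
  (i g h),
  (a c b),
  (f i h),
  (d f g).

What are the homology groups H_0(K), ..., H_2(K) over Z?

H_0 ≅ Z,  H_1 ≅ Z ⊕ Z/2Z,  H_2 = 0.

We work with the vertex ordering a < b < c < d < e < f < g < h < i. The simplices of K, each written with vertices in increasing order, are:

  0-simplices (9): a, b, c, d, e, f, g, h, i
  1-simplices (27): ab, ac, ae, af, ag, ah, bc, bd, be, bf, bi, cd, ce, cg, ci, de, df, dg, dh, eh, ei, fg, fh, fi, gh, gi, hi
  2-simplices (18): abc, abf, ace, aeh, afg, agh, bcd, bde, bei, bfi, cdg, cei, cgi, deh, dfg, dfh, fhi, ghi

so the chain groups are C_0 ≅ Z^9, C_1 ≅ Z^27, C_2 ≅ Z^18.

Boundary ∂_1: C_1 → C_0 sends each edge [p,q] (with p < q) to q − p.
This gives a 9×27 integer matrix of rank 8; reducing to Smith normal form yields diagonal entries (1,1,1,1,1,1,1,1).

Boundary ∂_2: C_2 → C_1 sends each 2-simplex [p,q,r] to [q,r] − [p,r] + [p,q]. For instance
  ∂bde = de − be + bd,
  ∂fhi = hi − fi + fh.
The resulting 27×18 matrix has rank 18, and its Smith normal form has invariant factors (1,1,1,1,1,1,1,1,1,1,1,1,1,1,1,1,1,2).

From H_k ≅ ker(∂_k) / im(∂_{k+1}) we obtain:

  H_0: rank C_0 − rank ∂_1 = 9 − 8 = 1, and the invariant factors of ∂_1 are all 1, so H_0 = Z.
  H_1: rank ker ∂_1 − rank ∂_2 = (27 − 8) − 18 = 1, and ∂_2 has invariant factor 2 > 1, so H_1 = Z ⊕ Z/2Z.
  H_2: rank ker ∂_2 − rank ∂_3 = (18 − 18) − 0 = 0, and there is no ∂_3, so H_2 = 0.

As a check, the Euler characteristic is 9 − 27 + 18 = 0, which agrees with 1 − 1 + 0 = 0.
(K is a triangulation of the Klein bottle.)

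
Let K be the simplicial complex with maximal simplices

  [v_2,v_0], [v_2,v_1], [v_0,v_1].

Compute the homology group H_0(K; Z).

H_0 ≅ Z.

K has 3 vertices, 3 edges.
rank ∂_0 = 0, rank ∂_1 = 2 ⇒ b_0 = 3 − 0 − 2 = 1; all invariant factors of ∂_1 are 1 so no torsion. So H_0 = Z.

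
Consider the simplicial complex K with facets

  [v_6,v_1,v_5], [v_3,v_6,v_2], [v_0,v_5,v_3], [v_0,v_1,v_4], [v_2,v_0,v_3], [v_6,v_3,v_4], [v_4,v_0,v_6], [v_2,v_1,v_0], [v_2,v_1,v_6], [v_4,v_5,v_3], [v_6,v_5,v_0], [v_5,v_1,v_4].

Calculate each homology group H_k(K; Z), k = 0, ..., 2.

H_0 ≅ Z,  H_1 ≅ Z/2Z,  H_2 = 0.

Fix the vertex order v_0 < v_1 < v_2 < v_3 < v_4 < v_5 < v_6 and write every simplex with vertices in increasing order. Then dim K = 2 and the simplices of K are:

  0-simplices (7): [v_0], [v_1], [v_2], [v_3], [v_4], [v_5], [v_6]
  1-simplices (18): (18 of them)
  2-simplices (12): (12 of them)

Hence C_0 ≅ Z^7, C_1 ≅ Z^18, C_2 ≅ Z^12.

Boundary ∂_1: C_1 → C_0 sends each edge [p,q] (with p < q) to q − p. For instance
  ∂[v_0,v_6] = [v_6] − [v_0].
As a 7×18 matrix over Z this has rank 6, with invariant factors (1,1,1,1,1,1).

∂_2: C_2 → C_1 sends each 2-simplex [p,q,r] to [q,r] − [p,r] + [p,q]. For instance
  ∂[v_2,v_3,v_6] = [v_3,v_6] − [v_2,v_6] + [v_2,v_3],
  ∂[v_0,v_4,v_6] = [v_4,v_6] − [v_0,v_6] + [v_0,v_4].
The 18×12 boundary matrix has rank 12 and Smith normal form diag(1,1,1,1,1,1,1,1,1,1,1,2).

Reading off H_k = ker ∂_k / im ∂_{k+1}:

  H_0: rank C_0 − rank ∂_1 = 7 − 6 = 1, and the invariant factors of ∂_1 are all 1, so H_0 = Z.
  H_1: rank ker ∂_1 − rank ∂_2 = (18 − 6) − 12 = 0, and ∂_2 has invariant factor 2 > 1, so H_1 = Z/2Z.
  H_2: rank ker ∂_2 − rank ∂_3 = (12 − 12) − 0 = 0, and there is no ∂_3, so H_2 = 0.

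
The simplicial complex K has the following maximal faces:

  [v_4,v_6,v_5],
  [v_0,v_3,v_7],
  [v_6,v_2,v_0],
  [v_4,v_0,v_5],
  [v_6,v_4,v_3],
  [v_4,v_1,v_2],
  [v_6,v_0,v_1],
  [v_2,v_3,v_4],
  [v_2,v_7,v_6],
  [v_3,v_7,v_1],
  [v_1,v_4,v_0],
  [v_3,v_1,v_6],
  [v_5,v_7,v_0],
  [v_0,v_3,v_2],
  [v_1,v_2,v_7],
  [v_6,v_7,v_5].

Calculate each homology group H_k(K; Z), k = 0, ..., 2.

K has 8 vertices, 24 edges, 16 triangles.
rank ∂_0 = 0, rank ∂_1 = 7 ⇒ b_0 = 8 − 0 − 7 = 1; all invariant factors of ∂_1 are 1 so no torsion. So H_0 ≅ Z.
rank ∂_1 = 7, rank ∂_2 = 15 ⇒ b_1 = 24 − 7 − 15 = 2; all invariant factors of ∂_2 are 1 so no torsion. So H_1 ≅ Z^2.
rank ∂_2 = 15, rank ∂_3 = 0 ⇒ b_2 = 16 − 15 − 0 = 1. So H_2 ≅ Z.

H_0 = Z,  H_1 = Z^2,  H_2 = Z.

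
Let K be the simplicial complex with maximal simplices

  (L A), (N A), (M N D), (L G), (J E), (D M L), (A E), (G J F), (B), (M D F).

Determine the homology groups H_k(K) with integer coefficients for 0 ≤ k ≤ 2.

H_0 ≅ Z^2,  H_1 ≅ Z^3,  H_2 = 0.

Fix the vertex order A < B < D < E < F < G < J < L < M < N and write every simplex with vertices in increasing order. Then dim K = 2 and the simplices of K are:

  0-simplices (10): A, B, D, E, F, G, J, L, M, N
  1-simplices (15): AE, AL, AN, DF, DL, DM, DN, EJ, FG, FJ, FM, GJ, GL, LM, MN
  2-simplices (4): DFM, DLM, DMN, FGJ

Hence C_0 ≅ Z^10, C_1 ≅ Z^15, C_2 ≅ Z^4.

Boundary ∂_1: C_1 → C_0 sends each edge [p,q] (with p < q) to q − p.
As a 10×15 matrix over Z this has rank 8, with invariant factors (1,1,1,1,1,1,1,1).

The boundary map ∂_2: C_2 → C_1 acts by ∂[p,q,r] = [q,r] − [p,r] + [p,q]. For instance
  ∂DMN = MN − DN + DM,
  ∂DFM = FM − DM + DF.
As a 15×4 matrix over Z this has rank 4, with invariant factors (1,1,1,1).

Now H_k = ker ∂_k / im ∂_{k+1}, so:

  H_0: rank C_0 − rank ∂_1 = 10 − 8 = 2, and the invariant factors of ∂_1 are all 1, so H_0 ≅ Z^2.
  H_1: rank ker ∂_1 − rank ∂_2 = (15 − 8) − 4 = 3, and the invariant factors of ∂_2 are all 1, so H_1 ≅ Z^3.
  H_2: rank ker ∂_2 − rank ∂_3 = (4 − 4) − 0 = 0, and there is no ∂_3, so H_2 ≅ 0.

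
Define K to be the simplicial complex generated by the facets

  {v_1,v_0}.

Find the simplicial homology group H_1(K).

Fix the vertex order v_0 < v_1 and write every simplex with vertices in increasing order. Then dim K = 1 and the simplices of K are:

  0-simplices (2): [v_0], [v_1]
  1-simplices (1): [v_0,v_1]

so the chain groups are C_0 ≅ Z^2, C_1 ≅ Z^1.

∂_1: C_1 → C_0 maps an edge to its endpoints' difference, ∂[p,q] = q − p.
The resulting 2×1 matrix has rank 1, and its Smith normal form has invariant factors (1).

Now H_k = ker ∂_k / im ∂_{k+1}, so:

  H_1: rank ker ∂_1 − rank ∂_2 = (1 − 1) − 0 = 0, and there is no ∂_2, so H_1 ≅ 0.

H_1 ≅ 0.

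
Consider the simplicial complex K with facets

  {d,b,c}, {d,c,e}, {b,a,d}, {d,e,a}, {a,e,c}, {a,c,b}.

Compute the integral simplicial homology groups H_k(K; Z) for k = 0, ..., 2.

H_0 = Z,  H_1 = 0,  H_2 = Z.

We work with the vertex ordering a < b < c < d < e. The simplices of K, each written with vertices in increasing order, are:

  0-simplices (5): a, b, c, d, e
  1-simplices (9): ab, ac, ad, ae, bc, bd, cd, ce, de
  2-simplices (6): abc, abd, ace, ade, bcd, cde

so the chain groups are C_0 ≅ Z^5, C_1 ≅ Z^9, C_2 ≅ Z^6.

Boundary ∂_1: C_1 → C_0 maps an edge to its endpoints' difference, ∂[p,q] = q − p.
This gives a 5×9 integer matrix of rank 4; reducing to Smith normal form yields diagonal entries (1,1,1,1).

∂_2: C_2 → C_1 acts by ∂[p,q,r] = [q,r] − [p,r] + [p,q]. For instance
  ∂ace = ce − ae + ac,
  ∂abc = bc − ac + ab.
The resulting 9×6 matrix has rank 5, and its Smith normal form has invariant factors (1,1,1,1,1).

Now H_k = ker ∂_k / im ∂_{k+1}, so:

  H_0: rank C_0 − rank ∂_1 = 5 − 4 = 1, and the invariant factors of ∂_1 are all 1, so H_0 = Z.
  H_1: rank ker ∂_1 − rank ∂_2 = (9 − 4) − 5 = 0, and the invariant factors of ∂_2 are all 1, so H_1 = 0.
  H_2: rank ker ∂_2 − rank ∂_3 = (6 − 5) − 0 = 1, and there is no ∂_3, so H_2 = Z.

(K is a triangulation of the 2-sphere S^2.)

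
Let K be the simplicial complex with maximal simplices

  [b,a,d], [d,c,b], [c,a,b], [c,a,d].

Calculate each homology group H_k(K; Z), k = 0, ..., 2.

We work with the vertex ordering a < b < c < d. The simplices of K, each written with vertices in increasing order, are:

  0-simplices (4): a, b, c, d
  1-simplices (6): ab, ac, ad, bc, bd, cd
  2-simplices (4): abc, abd, acd, bcd

so the chain groups are C_0 ≅ Z^4, C_1 ≅ Z^6, C_2 ≅ Z^4.

The boundary map ∂_1: C_1 → C_0 maps an edge to its endpoints' difference, ∂[p,q] = q − p. For instance
  ∂cd = d − c.
As a 4×6 matrix over Z this has rank 3, with invariant factors (1,1,1).

The boundary map ∂_2: C_2 → C_1 acts by ∂[p,q,r] = [q,r] − [p,r] + [p,q]. For instance
  ∂bcd = cd − bd + bc,
  ∂abd = bd − ad + ab.
The resulting 6×4 matrix has rank 3, and its Smith normal form has invariant factors (1,1,1).

Computing H_k = (kernel of ∂_k) / (image of ∂_{k+1}):

  H_0: rank C_0 − rank ∂_1 = 4 − 3 = 1, and the invariant factors of ∂_1 are all 1, so H_0 ≅ Z.
  H_1: rank ker ∂_1 − rank ∂_2 = (6 − 3) − 3 = 0, and the invariant factors of ∂_2 are all 1, so H_1 ≅ 0.
  H_2: rank ker ∂_2 − rank ∂_3 = (4 − 3) − 0 = 1, and there is no ∂_3, so H_2 ≅ Z.

H_0 = Z,  H_1 = 0,  H_2 = Z.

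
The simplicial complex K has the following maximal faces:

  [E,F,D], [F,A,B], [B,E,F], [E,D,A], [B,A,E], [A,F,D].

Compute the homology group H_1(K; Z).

K has 5 vertices, 9 edges, 6 triangles.
rank ∂_1 = 4, rank ∂_2 = 5 ⇒ b_1 = 9 − 4 − 5 = 0; all invariant factors of ∂_2 are 1 so no torsion. So H_1 = 0.

H_1 ≅ 0.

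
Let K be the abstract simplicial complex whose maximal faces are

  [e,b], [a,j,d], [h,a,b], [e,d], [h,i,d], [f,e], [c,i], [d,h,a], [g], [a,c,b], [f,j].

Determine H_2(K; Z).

Order the vertices as a < b < c < d < e < f < g < h < i < j. Listing each simplex with vertices in this order, K has dimension 2 with simplices:

  0-simplices (10): a, b, c, d, e, f, g, h, i, j
  1-simplices (16): ab, ac, ad, ah, aj, bc, be, bh, ci, de, dh, di, dj, ef, fj, hi
  2-simplices (5): abc, abh, adh, adj, dhi

so the chain groups are C_0 ≅ Z^10, C_1 ≅ Z^16, C_2 ≅ Z^5.

∂_1: C_1 → C_0 is given by ∂[p,q] = [q] − [p].
This gives a 10×16 integer matrix of rank 8; reducing to Smith normal form yields diagonal entries (1,1,1,1,1,1,1,1).

The boundary map ∂_2: C_2 → C_1 acts by ∂[p,q,r] = [q,r] − [p,r] + [p,q]. For instance
  ∂dhi = hi − di + dh,
  ∂abc = bc − ac + ab.
The resulting 16×5 matrix has rank 5, and its Smith normal form has invariant factors (1,1,1,1,1).

Now H_k = ker ∂_k / im ∂_{k+1}, so:

  H_2: rank ker ∂_2 − rank ∂_3 = (5 − 5) − 0 = 0, and there is no ∂_3, so H_2 = 0.

H_2 ≅ 0.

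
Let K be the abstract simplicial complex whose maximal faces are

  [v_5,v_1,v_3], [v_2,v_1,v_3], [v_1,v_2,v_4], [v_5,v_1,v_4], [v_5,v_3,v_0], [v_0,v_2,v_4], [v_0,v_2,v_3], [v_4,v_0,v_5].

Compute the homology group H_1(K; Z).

We work with the vertex ordering v_0 < v_1 < v_2 < v_3 < v_4 < v_5. The simplices of K, each written with vertices in increasing order, are:

  0-simplices (6): [v_0], [v_1], [v_2], [v_3], [v_4], [v_5]
  1-simplices (12): [v_0,v_2], [v_0,v_3], [v_0,v_4], [v_0,v_5], [v_1,v_2], [v_1,v_3], [v_1,v_4], [v_1,v_5], [v_2,v_3], [v_2,v_4], [v_3,v_5], [v_4,v_5]
  2-simplices (8): [v_0,v_2,v_3], [v_0,v_2,v_4], [v_0,v_3,v_5], [v_0,v_4,v_5], [v_1,v_2,v_3], [v_1,v_2,v_4], [v_1,v_3,v_5], [v_1,v_4,v_5]

so the chain groups are C_0 ≅ Z^6, C_1 ≅ Z^12, C_2 ≅ Z^8.

The boundary map ∂_1: C_1 → C_0 is given by ∂[p,q] = [q] − [p].
The resulting 6×12 matrix has rank 5, and its Smith normal form has invariant factors (1,1,1,1,1).

∂_2: C_2 → C_1 sends each 2-simplex [p,q,r] to [q,r] − [p,r] + [p,q]. For instance
  ∂[v_1,v_4,v_5] = [v_4,v_5] − [v_1,v_5] + [v_1,v_4],
  ∂[v_0,v_4,v_5] = [v_4,v_5] − [v_0,v_5] + [v_0,v_4].
The resulting 12×8 matrix has rank 7, and its Smith normal form has invariant factors (1,1,1,1,1,1,1).

Computing H_k = (kernel of ∂_k) / (image of ∂_{k+1}):

  H_1: rank ker ∂_1 − rank ∂_2 = (12 − 5) − 7 = 0, and the invariant factors of ∂_2 are all 1, so H_1 = 0.

(K is a triangulation of the 2-sphere S^2.)

H_1 ≅ 0.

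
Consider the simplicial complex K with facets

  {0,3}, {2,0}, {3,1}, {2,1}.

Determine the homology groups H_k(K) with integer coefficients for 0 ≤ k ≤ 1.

H_0 ≅ Z,  H_1 ≅ Z.

Order the vertices as 0 < 1 < 2 < 3. Listing each simplex with vertices in this order, K has dimension 1 with simplices:

  0-simplices (4): [0], [1], [2], [3]
  1-simplices (4): [0,2], [0,3], [1,2], [1,3]

so the chain groups are C_0 ≅ Z^4, C_1 ≅ Z^4.

The boundary map ∂_1: C_1 → C_0 sends each edge [p,q] (with p < q) to q − p.
The 4×4 boundary matrix has rank 3 and Smith normal form diag(1,1,1).

Reading off H_k = ker ∂_k / im ∂_{k+1}:

  H_0: rank C_0 − rank ∂_1 = 4 − 3 = 1, and the invariant factors of ∂_1 are all 1, so H_0 = Z.
  H_1: rank ker ∂_1 − rank ∂_2 = (4 − 3) − 0 = 1, and there is no ∂_2, so H_1 = Z.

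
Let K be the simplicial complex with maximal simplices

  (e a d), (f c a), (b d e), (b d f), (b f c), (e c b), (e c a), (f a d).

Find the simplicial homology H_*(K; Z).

Order the vertices as a < b < c < d < e < f. Listing each simplex with vertices in this order, K has dimension 2 with simplices:

  0-simplices (6): a, b, c, d, e, f
  1-simplices (12): ac, ad, ae, af, bc, bd, be, bf, ce, cf, de, df
  2-simplices (8): ace, acf, ade, adf, bce, bcf, bde, bdf

giving chain groups C_0 ≅ Z^6, C_1 ≅ Z^12, C_2 ≅ Z^8.

∂_1: C_1 → C_0 maps an edge to its endpoints' difference, ∂[p,q] = q − p. For instance
  ∂bf = f − b.
As a 6×12 matrix over Z this has rank 5, with invariant factors (1,1,1,1,1).

Boundary ∂_2: C_2 → C_1 acts by ∂[p,q,r] = [q,r] − [p,r] + [p,q]. For instance
  ∂bde = de − be + bd,
  ∂bce = ce − be + bc.
This gives a 12×8 integer matrix of rank 7; reducing to Smith normal form yields diagonal entries (1,1,1,1,1,1,1).

Reading off H_k = ker ∂_k / im ∂_{k+1}:

  H_0: rank C_0 − rank ∂_1 = 6 − 5 = 1, and the invariant factors of ∂_1 are all 1, so H_0 ≅ Z.
  H_1: rank ker ∂_1 − rank ∂_2 = (12 − 5) − 7 = 0, and the invariant factors of ∂_2 are all 1, so H_1 ≅ 0.
  H_2: rank ker ∂_2 − rank ∂_3 = (8 − 7) − 0 = 1, and there is no ∂_3, so H_2 ≅ Z.

As a check, the Euler characteristic is 6 − 12 + 8 = 2, which agrees with 1 − 0 + 1 = 2.

H_0 ≅ Z,  H_1 = 0,  H_2 ≅ Z.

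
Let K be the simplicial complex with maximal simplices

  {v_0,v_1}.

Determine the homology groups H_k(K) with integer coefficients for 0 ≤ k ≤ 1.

Order the vertices as v_0 < v_1. Listing each simplex with vertices in this order, K has dimension 1 with simplices:

  0-simplices (2): [v_0], [v_1]
  1-simplices (1): [v_0,v_1]

giving chain groups C_0 ≅ Z^2, C_1 ≅ Z^1.

∂_1: C_1 → C_0 is given by ∂[p,q] = [q] − [p]. For instance
  ∂[v_0,v_1] = [v_1] − [v_0].
As a 2×1 matrix over Z this has rank 1, with invariant factors (1).

From H_k ≅ ker(∂_k) / im(∂_{k+1}) we obtain:

  H_0: rank C_0 − rank ∂_1 = 2 − 1 = 1, and the invariant factors of ∂_1 are all 1, so H_0 ≅ Z.
  H_1: rank ker ∂_1 − rank ∂_2 = (1 − 1) − 0 = 0, and there is no ∂_2, so H_1 ≅ 0.

(K is a triangulation of the 1-simplex.)

H_0 = Z,  H_1 = 0.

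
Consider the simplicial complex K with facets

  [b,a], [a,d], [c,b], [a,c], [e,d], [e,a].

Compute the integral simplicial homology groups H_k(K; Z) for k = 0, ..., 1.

K has 5 vertices, 6 edges.
rank ∂_0 = 0, rank ∂_1 = 4 ⇒ b_0 = 5 − 0 − 4 = 1; all invariant factors of ∂_1 are 1 so no torsion. So H_0 ≅ Z.
rank ∂_1 = 4, rank ∂_2 = 0 ⇒ b_1 = 6 − 4 − 0 = 2. So H_1 ≅ Z^2.

H_0 = Z,  H_1 = Z^2.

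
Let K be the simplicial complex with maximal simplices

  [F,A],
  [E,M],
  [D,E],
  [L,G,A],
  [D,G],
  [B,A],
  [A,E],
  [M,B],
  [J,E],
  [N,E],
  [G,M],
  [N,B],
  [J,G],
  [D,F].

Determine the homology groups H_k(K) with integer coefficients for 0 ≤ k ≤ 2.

H_0 = Z,  H_1 = Z^6,  H_2 = 0.

Take the total order A < B < D < E < F < G < J < L < M < N on the vertex set. Then K (dimension 2) consists of the simplices:

  0-simplices (10): A, B, D, E, F, G, J, L, M, N
  1-simplices (16): AB, AE, AF, AG, AL, BM, BN, DE, DF, DG, EJ, EM, EN, GJ, GL, GM
  2-simplices (1): AGL

giving chain groups C_0 ≅ Z^10, C_1 ≅ Z^16, C_2 ≅ Z^1.

∂_1: C_1 → C_0 sends each edge [p,q] (with p < q) to q − p.
This gives a 10×16 integer matrix of rank 9; reducing to Smith normal form yields diagonal entries (1,1,1,1,1,1,1,1,1).

The boundary map ∂_2: C_2 → C_1 maps a triangle to the signed sum of its edges. For instance
  ∂AGL = GL − AL + AG.
This gives a 16×1 integer matrix of rank 1; reducing to Smith normal form yields diagonal entries (1).

Computing H_k = (kernel of ∂_k) / (image of ∂_{k+1}):

  H_0: rank C_0 − rank ∂_1 = 10 − 9 = 1, and the invariant factors of ∂_1 are all 1, so H_0 ≅ Z.
  H_1: rank ker ∂_1 − rank ∂_2 = (16 − 9) − 1 = 6, and the invariant factors of ∂_2 are all 1, so H_1 ≅ Z^6.
  H_2: rank ker ∂_2 − rank ∂_3 = (1 − 1) − 0 = 0, and there is no ∂_3, so H_2 ≅ 0.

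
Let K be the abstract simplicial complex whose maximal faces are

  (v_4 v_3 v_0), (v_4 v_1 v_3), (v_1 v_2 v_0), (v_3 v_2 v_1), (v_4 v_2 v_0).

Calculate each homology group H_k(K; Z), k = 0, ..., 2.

Take the total order v_0 < v_1 < v_2 < v_3 < v_4 on the vertex set. Then K (dimension 2) consists of the simplices:

  0-simplices (5): [v_0], [v_1], [v_2], [v_3], [v_4]
  1-simplices (10): [v_0,v_1], [v_0,v_2], [v_0,v_3], [v_0,v_4], [v_1,v_2], [v_1,v_3], [v_1,v_4], [v_2,v_3], [v_2,v_4], [v_3,v_4]
  2-simplices (5): [v_0,v_1,v_2], [v_0,v_2,v_4], [v_0,v_3,v_4], [v_1,v_2,v_3], [v_1,v_3,v_4]

giving chain groups C_0 ≅ Z^5, C_1 ≅ Z^10, C_2 ≅ Z^5.

∂_1: C_1 → C_0 maps an edge to its endpoints' difference, ∂[p,q] = q − p.
This gives a 5×10 integer matrix of rank 4; reducing to Smith normal form yields diagonal entries (1,1,1,1).

Boundary ∂_2: C_2 → C_1 sends each 2-simplex [p,q,r] to [q,r] − [p,r] + [p,q]. For instance
  ∂[v_1,v_3,v_4] = [v_3,v_4] − [v_1,v_4] + [v_1,v_3],
  ∂[v_0,v_2,v_4] = [v_2,v_4] − [v_0,v_4] + [v_0,v_2].
The resulting 10×5 matrix has rank 5, and its Smith normal form has invariant factors (1,1,1,1,1).

Computing H_k = (kernel of ∂_k) / (image of ∂_{k+1}):

  H_0: rank C_0 − rank ∂_1 = 5 − 4 = 1, and the invariant factors of ∂_1 are all 1, so H_0 ≅ Z.
  H_1: rank ker ∂_1 − rank ∂_2 = (10 − 4) − 5 = 1, and the invariant factors of ∂_2 are all 1, so H_1 ≅ Z.
  H_2: rank ker ∂_2 − rank ∂_3 = (5 − 5) − 0 = 0, and there is no ∂_3, so H_2 ≅ 0.

As a check, the Euler characteristic is 5 − 10 + 5 = 0, which agrees with 1 − 1 + 0 = 0.

H_0 ≅ Z,  H_1 ≅ Z,  H_2 = 0.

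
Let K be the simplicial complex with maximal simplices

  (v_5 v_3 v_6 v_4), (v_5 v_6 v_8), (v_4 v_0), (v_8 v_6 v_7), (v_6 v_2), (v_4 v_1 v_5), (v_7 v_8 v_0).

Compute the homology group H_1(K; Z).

H_1 ≅ Z.

Order the vertices as v_0 < v_1 < v_2 < v_3 < v_4 < v_5 < v_6 < v_7 < v_8. Listing each simplex with vertices in this order, K has dimension 3 with simplices:

  0-simplices (9): [v_0], [v_1], [v_2], [v_3], [v_4], [v_5], [v_6], [v_7], [v_8]
  1-simplices (16): (16 of them)
  2-simplices (8): [v_0,v_7,v_8], [v_1,v_4,v_5], [v_3,v_4,v_5], [v_3,v_4,v_6], [v_3,v_5,v_6], [v_4,v_5,v_6], [v_5,v_6,v_8], [v_6,v_7,v_8]
  3-simplices (1): [v_3,v_4,v_5,v_6]

Hence C_0 ≅ Z^9, C_1 ≅ Z^16, C_2 ≅ Z^8, C_3 ≅ Z^1.

∂_1: C_1 → C_0 is given by ∂[p,q] = [q] − [p]. For instance
  ∂[v_3,v_4] = [v_4] − [v_3].
The 9×16 boundary matrix has rank 8 and Smith normal form diag(1,1,1,1,1,1,1,1).

Boundary ∂_2: C_2 → C_1 maps a triangle to the signed sum of its edges. For instance
  ∂[v_6,v_7,v_8] = [v_7,v_8] − [v_6,v_8] + [v_6,v_7],
  ∂[v_5,v_6,v_8] = [v_6,v_8] − [v_5,v_8] + [v_5,v_6].
This gives a 16×8 integer matrix of rank 7; reducing to Smith normal form yields diagonal entries (1,1,1,1,1,1,1).

Boundary ∂_3: C_3 → C_2 sends each 3-simplex σ to the alternating sum Σ_i (−1)^i (σ with its i-th vertex removed). For instance
  ∂[v_3,v_4,v_5,v_6] = [v_4,v_5,v_6] − [v_3,v_5,v_6] + [v_3,v_4,v_6] − [v_3,v_4,v_5].
As a 8×1 matrix over Z this has rank 1, with invariant factors (1).

Computing H_k = (kernel of ∂_k) / (image of ∂_{k+1}):

  H_1: rank ker ∂_1 − rank ∂_2 = (16 − 8) − 7 = 1, and the invariant factors of ∂_2 are all 1, so H_1 ≅ Z.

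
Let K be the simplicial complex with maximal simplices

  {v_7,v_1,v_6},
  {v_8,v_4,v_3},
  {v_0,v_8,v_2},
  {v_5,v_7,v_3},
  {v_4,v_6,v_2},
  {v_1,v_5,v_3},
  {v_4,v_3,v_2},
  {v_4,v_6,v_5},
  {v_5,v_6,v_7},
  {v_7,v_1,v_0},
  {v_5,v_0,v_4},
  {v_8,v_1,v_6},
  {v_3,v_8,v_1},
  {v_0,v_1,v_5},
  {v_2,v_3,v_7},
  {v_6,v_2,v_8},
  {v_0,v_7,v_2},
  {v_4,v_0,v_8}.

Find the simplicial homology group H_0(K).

H_0 ≅ Z.

Order the vertices as v_0 < v_1 < v_2 < v_3 < v_4 < v_5 < v_6 < v_7 < v_8. Listing each simplex with vertices in this order, K has dimension 2 with simplices:

  0-simplices (9): [v_0], [v_1], [v_2], [v_3], [v_4], [v_5], [v_6], [v_7], [v_8]
  1-simplices (27): (27 of them)
  2-simplices (18): (18 of them)

so the chain groups are C_0 ≅ Z^9, C_1 ≅ Z^27, C_2 ≅ Z^18.

Boundary ∂_1: C_1 → C_0 maps an edge to its endpoints' difference, ∂[p,q] = q − p. For instance
  ∂[v_4,v_6] = [v_6] − [v_4].
As a 9×27 matrix over Z this has rank 8, with invariant factors (1,1,1,1,1,1,1,1).

∂_2: C_2 → C_1 sends each 2-simplex [p,q,r] to [q,r] − [p,r] + [p,q]. For instance
  ∂[v_1,v_6,v_8] = [v_6,v_8] − [v_1,v_8] + [v_1,v_6],
  ∂[v_2,v_4,v_6] = [v_4,v_6] − [v_2,v_6] + [v_2,v_4].
This gives a 27×18 integer matrix of rank 18; reducing to Smith normal form yields diagonal entries (1,1,1,1,1,1,1,1,1,1,1,1,1,1,1,1,1,2).

Computing H_k = (kernel of ∂_k) / (image of ∂_{k+1}):

  H_0: rank C_0 − rank ∂_1 = 9 − 8 = 1, and the invariant factors of ∂_1 are all 1, so H_0 ≅ Z.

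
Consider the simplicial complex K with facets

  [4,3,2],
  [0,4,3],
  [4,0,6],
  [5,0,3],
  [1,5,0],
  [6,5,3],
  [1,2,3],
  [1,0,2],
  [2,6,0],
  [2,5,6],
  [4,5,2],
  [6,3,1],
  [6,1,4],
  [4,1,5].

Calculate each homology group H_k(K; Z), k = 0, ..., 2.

H_0 ≅ Z,  H_1 ≅ Z^2,  H_2 ≅ Z.

Order the vertices as 0 < 1 < 2 < 3 < 4 < 5 < 6. Listing each simplex with vertices in this order, K has dimension 2 with simplices:

  0-simplices (7): [0], [1], [2], [3], [4], [5], [6]
  1-simplices (21): [0,1], [0,2], [0,3], [0,4], [0,5], [0,6], [1,2], [1,3], [1,4], [1,5], [1,6], [2,3], [2,4], [2,5], [2,6], [3,4], [3,5], [3,6], [4,5], [4,6], [5,6]
  2-simplices (14): [0,1,2], [0,1,5], [0,2,6], [0,3,4], [0,3,5], [0,4,6], [1,2,3], [1,3,6], [1,4,5], [1,4,6], [2,3,4], [2,4,5], [2,5,6], [3,5,6]

so the chain groups are C_0 ≅ Z^7, C_1 ≅ Z^21, C_2 ≅ Z^14.

Boundary ∂_1: C_1 → C_0 maps an edge to its endpoints' difference, ∂[p,q] = q − p.
As a 7×21 matrix over Z this has rank 6, with invariant factors (1,1,1,1,1,1).

Boundary ∂_2: C_2 → C_1 acts by ∂[p,q,r] = [q,r] − [p,r] + [p,q]. For instance
  ∂[1,4,6] = [4,6] − [1,6] + [1,4],
  ∂[0,4,6] = [4,6] − [0,6] + [0,4].
The 21×14 boundary matrix has rank 13 and Smith normal form diag(1,1,1,1,1,1,1,1,1,1,1,1,1).

From H_k ≅ ker(∂_k) / im(∂_{k+1}) we obtain:

  H_0: rank C_0 − rank ∂_1 = 7 − 6 = 1, and the invariant factors of ∂_1 are all 1, so H_0 = Z.
  H_1: rank ker ∂_1 − rank ∂_2 = (21 − 6) − 13 = 2, and the invariant factors of ∂_2 are all 1, so H_1 = Z^2.
  H_2: rank ker ∂_2 − rank ∂_3 = (14 − 13) − 0 = 1, and there is no ∂_3, so H_2 = Z.

As a check, the Euler characteristic is 7 − 21 + 14 = 0, which agrees with 1 − 2 + 1 = 0.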